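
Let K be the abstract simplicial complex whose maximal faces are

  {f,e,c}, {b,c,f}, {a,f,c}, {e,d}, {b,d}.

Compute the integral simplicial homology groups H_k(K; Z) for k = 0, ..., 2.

H_0 ≅ Z,  H_1 ≅ Z,  H_2 = 0.

K has 6 vertices, 9 edges, 3 triangles.
rank ∂_0 = 0, rank ∂_1 = 5 ⇒ b_0 = 6 − 0 − 5 = 1; all invariant factors of ∂_1 are 1 so no torsion. So H_0 ≅ Z.
rank ∂_1 = 5, rank ∂_2 = 3 ⇒ b_1 = 9 − 5 − 3 = 1; all invariant factors of ∂_2 are 1 so no torsion. So H_1 ≅ Z.
rank ∂_2 = 3, rank ∂_3 = 0 ⇒ b_2 = 3 − 3 − 0 = 0. So H_2 ≅ 0.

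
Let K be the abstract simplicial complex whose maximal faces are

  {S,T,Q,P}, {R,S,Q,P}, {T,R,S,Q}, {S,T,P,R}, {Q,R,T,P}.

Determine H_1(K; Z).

Order the vertices as P < Q < R < S < T. Listing each simplex with vertices in this order, K has dimension 3 with simplices:

  0-simplices (5): P, Q, R, S, T
  1-simplices (10): PQ, PR, PS, PT, QR, QS, QT, RS, RT, ST
  2-simplices (10): PQR, PQS, PQT, PRS, PRT, PST, QRS, QRT, QST, RST
  3-simplices (5): PQRS, PQRT, PQST, PRST, QRST

Hence C_0 ≅ Z^5, C_1 ≅ Z^10, C_2 ≅ Z^10, C_3 ≅ Z^5.

The boundary map ∂_1: C_1 → C_0 maps an edge to its endpoints' difference, ∂[p,q] = q − p. For instance
  ∂QR = R − Q.
This gives a 5×10 integer matrix of rank 4; reducing to Smith normal form yields diagonal entries (1,1,1,1).

Boundary ∂_2: C_2 → C_1 sends each 2-simplex [p,q,r] to [q,r] − [p,r] + [p,q]. For instance
  ∂PST = ST − PT + PS,
  ∂QRS = RS − QS + QR.
As a 10×10 matrix over Z this has rank 6, with invariant factors (1,1,1,1,1,1).

Boundary ∂_3: C_3 → C_2 sends each 3-simplex σ to the alternating sum Σ_i (−1)^i (σ with its i-th vertex removed). For instance
  ∂PQRS = QRS − PRS + PQS − PQR,
  ∂PRST = RST − PST + PRT − PRS.
The 10×5 boundary matrix has rank 4 and Smith normal form diag(1,1,1,1).

Reading off H_k = ker ∂_k / im ∂_{k+1}:

  H_1: rank ker ∂_1 − rank ∂_2 = (10 − 4) − 6 = 0, and the invariant factors of ∂_2 are all 1, so H_1 = 0.

(K is a triangulation of the 3-sphere S^3.)

H_1 ≅ 0.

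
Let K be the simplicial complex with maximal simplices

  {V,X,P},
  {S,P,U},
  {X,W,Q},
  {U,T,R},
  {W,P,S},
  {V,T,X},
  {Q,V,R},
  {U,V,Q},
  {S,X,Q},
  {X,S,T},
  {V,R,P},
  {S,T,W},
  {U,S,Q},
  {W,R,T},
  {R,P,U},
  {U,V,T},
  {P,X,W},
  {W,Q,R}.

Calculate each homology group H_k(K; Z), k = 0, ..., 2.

H_0 ≅ Z,  H_1 ≅ Z × Z/2,  H_2 = 0.

Fix the vertex order P < Q < R < S < T < U < V < W < X and write every simplex with vertices in increasing order. Then dim K = 2 and the simplices of K are:

  0-simplices (9): P, Q, R, S, T, U, V, W, X
  1-simplices (27): PR, PS, PU, PV, PW, PX, QR, QS, QU, QV, QW, QX, RT, RU, RV, RW, ST, SU, SW, SX, TU, TV, TW, TX, UV, VX, WX
  2-simplices (18): PRU, PRV, PSU, PSW, PVX, PWX, QRV, QRW, QSU, QSX, QUV, QWX, RTU, RTW, STW, STX, TUV, TVX

giving chain groups C_0 ≅ Z^9, C_1 ≅ Z^27, C_2 ≅ Z^18.

Boundary ∂_1: C_1 → C_0 is given by ∂[p,q] = [q] − [p]. For instance
  ∂TW = W − T.
The 9×27 boundary matrix has rank 8 and Smith normal form diag(1,1,1,1,1,1,1,1).

∂_2: C_2 → C_1 sends each 2-simplex [p,q,r] to [q,r] − [p,r] + [p,q]. For instance
  ∂STX = TX − SX + ST,
  ∂PVX = VX − PX + PV.
The resulting 27×18 matrix has rank 18, and its Smith normal form has invariant factors (1,1,1,1,1,1,1,1,1,1,1,1,1,1,1,1,1,2).

Computing H_k = (kernel of ∂_k) / (image of ∂_{k+1}):

  H_0: rank C_0 − rank ∂_1 = 9 − 8 = 1, and the invariant factors of ∂_1 are all 1, so H_0 ≅ Z.
  H_1: rank ker ∂_1 − rank ∂_2 = (27 − 8) − 18 = 1, and ∂_2 has invariant factor 2 > 1, so H_1 ≅ Z × Z/2.
  H_2: rank ker ∂_2 − rank ∂_3 = (18 − 18) − 0 = 0, and there is no ∂_3, so H_2 ≅ 0.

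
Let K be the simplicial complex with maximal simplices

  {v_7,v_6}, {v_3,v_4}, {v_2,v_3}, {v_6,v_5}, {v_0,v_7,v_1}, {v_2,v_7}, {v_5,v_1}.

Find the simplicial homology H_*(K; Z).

We work with the vertex ordering v_0 < v_1 < v_2 < v_3 < v_4 < v_5 < v_6 < v_7. The simplices of K, each written with vertices in increasing order, are:

  0-simplices (8): [v_0], [v_1], [v_2], [v_3], [v_4], [v_5], [v_6], [v_7]
  1-simplices (9): [v_0,v_1], [v_0,v_7], [v_1,v_5], [v_1,v_7], [v_2,v_3], [v_2,v_7], [v_3,v_4], [v_5,v_6], [v_6,v_7]
  2-simplices (1): [v_0,v_1,v_7]

Hence C_0 ≅ Z^8, C_1 ≅ Z^9, C_2 ≅ Z^1.

∂_1: C_1 → C_0 is given by ∂[p,q] = [q] − [p].
The 8×9 boundary matrix has rank 7 and Smith normal form diag(1,1,1,1,1,1,1).

∂_2: C_2 → C_1 maps a triangle to the signed sum of its edges. For instance
  ∂[v_0,v_1,v_7] = [v_1,v_7] − [v_0,v_7] + [v_0,v_1].
The 9×1 boundary matrix has rank 1 and Smith normal form diag(1).

Reading off H_k = ker ∂_k / im ∂_{k+1}:

  H_0: rank C_0 − rank ∂_1 = 8 − 7 = 1, and the invariant factors of ∂_1 are all 1, so H_0 = Z.
  H_1: rank ker ∂_1 − rank ∂_2 = (9 − 7) − 1 = 1, and the invariant factors of ∂_2 are all 1, so H_1 = Z.
  H_2: rank ker ∂_2 − rank ∂_3 = (1 − 1) − 0 = 0, and there is no ∂_3, so H_2 = 0.

H_0 = Z,  H_1 = Z,  H_2 = 0.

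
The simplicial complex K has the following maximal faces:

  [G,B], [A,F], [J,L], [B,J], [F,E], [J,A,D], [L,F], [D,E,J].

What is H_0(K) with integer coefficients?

H_0 ≅ Z.

Order the vertices as A < B < D < E < F < G < J < L. Listing each simplex with vertices in this order, K has dimension 2 with simplices:

  0-simplices (8): A, B, D, E, F, G, J, L
  1-simplices (11): AD, AF, AJ, BG, BJ, DE, DJ, EF, EJ, FL, JL
  2-simplices (2): ADJ, DEJ

giving chain groups C_0 ≅ Z^8, C_1 ≅ Z^11, C_2 ≅ Z^2.

Boundary ∂_1: C_1 → C_0 sends each edge [p,q] (with p < q) to q − p.
This gives a 8×11 integer matrix of rank 7; reducing to Smith normal form yields diagonal entries (1,1,1,1,1,1,1).

The boundary map ∂_2: C_2 → C_1 acts by ∂[p,q,r] = [q,r] − [p,r] + [p,q]. For instance
  ∂DEJ = EJ − DJ + DE,
  ∂ADJ = DJ − AJ + AD.
The 11×2 boundary matrix has rank 2 and Smith normal form diag(1,1).

Computing H_k = (kernel of ∂_k) / (image of ∂_{k+1}):

  H_0: rank C_0 − rank ∂_1 = 8 − 7 = 1, and the invariant factors of ∂_1 are all 1, so H_0 = Z.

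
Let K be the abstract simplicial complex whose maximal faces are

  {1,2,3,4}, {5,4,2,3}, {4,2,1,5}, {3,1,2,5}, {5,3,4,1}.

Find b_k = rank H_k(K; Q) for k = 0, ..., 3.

K has 5 vertices, 10 edges, 10 triangles, 5 3-simplices.
rank ∂_0 = 0, rank ∂_1 = 4 ⇒ b_0 = 5 − 0 − 4 = 1; all invariant factors of ∂_1 are 1 so no torsion. So H_0 = Z.
rank ∂_1 = 4, rank ∂_2 = 6 ⇒ b_1 = 10 − 4 − 6 = 0; all invariant factors of ∂_2 are 1 so no torsion. So H_1 = 0.
rank ∂_2 = 6, rank ∂_3 = 4 ⇒ b_2 = 10 − 6 − 4 = 0; all invariant factors of ∂_3 are 1 so no torsion. So H_2 = 0.
rank ∂_3 = 4, rank ∂_4 = 0 ⇒ b_3 = 5 − 4 − 0 = 1. So H_3 = Z.

b_0 = 1, b_1 = 0, b_2 = 0, b_3 = 1.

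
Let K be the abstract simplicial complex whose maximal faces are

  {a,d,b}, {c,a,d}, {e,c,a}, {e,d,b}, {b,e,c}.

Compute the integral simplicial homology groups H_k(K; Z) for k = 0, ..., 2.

H_0 = Z,  H_1 = Z,  H_2 = 0.

We work with the vertex ordering a < b < c < d < e. The simplices of K, each written with vertices in increasing order, are:

  0-simplices (5): a, b, c, d, e
  1-simplices (10): ab, ac, ad, ae, bc, bd, be, cd, ce, de
  2-simplices (5): abd, acd, ace, bce, bde

so the chain groups are C_0 ≅ Z^5, C_1 ≅ Z^10, C_2 ≅ Z^5.

The boundary map ∂_1: C_1 → C_0 sends each edge [p,q] (with p < q) to q − p. For instance
  ∂bd = d − b.
As a 5×10 matrix over Z this has rank 4, with invariant factors (1,1,1,1).

Boundary ∂_2: C_2 → C_1 acts by ∂[p,q,r] = [q,r] − [p,r] + [p,q]. For instance
  ∂bce = ce − be + bc,
  ∂acd = cd − ad + ac.
As a 10×5 matrix over Z this has rank 5, with invariant factors (1,1,1,1,1).

Computing H_k = (kernel of ∂_k) / (image of ∂_{k+1}):

  H_0: rank C_0 − rank ∂_1 = 5 − 4 = 1, and the invariant factors of ∂_1 are all 1, so H_0 ≅ Z.
  H_1: rank ker ∂_1 − rank ∂_2 = (10 − 4) − 5 = 1, and the invariant factors of ∂_2 are all 1, so H_1 ≅ Z.
  H_2: rank ker ∂_2 − rank ∂_3 = (5 − 5) − 0 = 0, and there is no ∂_3, so H_2 ≅ 0.

As a check, the Euler characteristic is 5 − 10 + 5 = 0, which agrees with 1 − 1 + 0 = 0.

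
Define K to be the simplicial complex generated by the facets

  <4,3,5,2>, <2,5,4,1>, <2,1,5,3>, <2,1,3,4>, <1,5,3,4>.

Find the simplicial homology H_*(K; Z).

H_0 = Z,  H_1 = 0,  H_2 = 0,  H_3 = Z.

Take the total order 1 < 2 < 3 < 4 < 5 on the vertex set. Then K (dimension 3) consists of the simplices:

  0-simplices (5): [1], [2], [3], [4], [5]
  1-simplices (10): [1,2], [1,3], [1,4], [1,5], [2,3], [2,4], [2,5], [3,4], [3,5], [4,5]
  2-simplices (10): [1,2,3], [1,2,4], [1,2,5], [1,3,4], [1,3,5], [1,4,5], [2,3,4], [2,3,5], [2,4,5], [3,4,5]
  3-simplices (5): [1,2,3,4], [1,2,3,5], [1,2,4,5], [1,3,4,5], [2,3,4,5]

giving chain groups C_0 ≅ Z^5, C_1 ≅ Z^10, C_2 ≅ Z^10, C_3 ≅ Z^5.

The boundary map ∂_1: C_1 → C_0 sends each edge [p,q] (with p < q) to q − p. For instance
  ∂[1,3] = [3] − [1].
This gives a 5×10 integer matrix of rank 4; reducing to Smith normal form yields diagonal entries (1,1,1,1).

The boundary map ∂_2: C_2 → C_1 maps a triangle to the signed sum of its edges. For instance
  ∂[2,3,4] = [3,4] − [2,4] + [2,3],
  ∂[1,4,5] = [4,5] − [1,5] + [1,4].
The resulting 10×10 matrix has rank 6, and its Smith normal form has invariant factors (1,1,1,1,1,1).

Boundary ∂_3: C_3 → C_2 sends each 3-simplex σ to the alternating sum Σ_i (−1)^i (σ with its i-th vertex removed). For instance
  ∂[1,2,3,4] = [2,3,4] − [1,3,4] + [1,2,4] − [1,2,3],
  ∂[1,3,4,5] = [3,4,5] − [1,4,5] + [1,3,5] − [1,3,4].
As a 10×5 matrix over Z this has rank 4, with invariant factors (1,1,1,1).

Computing H_k = (kernel of ∂_k) / (image of ∂_{k+1}):

  H_0: rank C_0 − rank ∂_1 = 5 − 4 = 1, and the invariant factors of ∂_1 are all 1, so H_0 = Z.
  H_1: rank ker ∂_1 − rank ∂_2 = (10 − 4) − 6 = 0, and the invariant factors of ∂_2 are all 1, so H_1 = 0.
  H_2: rank ker ∂_2 − rank ∂_3 = (10 − 6) − 4 = 0, and the invariant factors of ∂_3 are all 1, so H_2 = 0.
  H_3: rank ker ∂_3 − rank ∂_4 = (5 − 4) − 0 = 1, and there is no ∂_4, so H_3 = Z.

As a check, the Euler characteristic is 5 − 10 + 10 − 5 = 0, which agrees with 1 − 0 + 0 − 1 = 0.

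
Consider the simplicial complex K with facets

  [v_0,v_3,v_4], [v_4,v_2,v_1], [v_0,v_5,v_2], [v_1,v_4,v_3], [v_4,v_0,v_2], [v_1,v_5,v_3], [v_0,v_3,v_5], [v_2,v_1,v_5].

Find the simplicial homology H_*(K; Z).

Order the vertices as v_0 < v_1 < v_2 < v_3 < v_4 < v_5. Listing each simplex with vertices in this order, K has dimension 2 with simplices:

  0-simplices (6): [v_0], [v_1], [v_2], [v_3], [v_4], [v_5]
  1-simplices (12): [v_0,v_2], [v_0,v_3], [v_0,v_4], [v_0,v_5], [v_1,v_2], [v_1,v_3], [v_1,v_4], [v_1,v_5], [v_2,v_4], [v_2,v_5], [v_3,v_4], [v_3,v_5]
  2-simplices (8): [v_0,v_2,v_4], [v_0,v_2,v_5], [v_0,v_3,v_4], [v_0,v_3,v_5], [v_1,v_2,v_4], [v_1,v_2,v_5], [v_1,v_3,v_4], [v_1,v_3,v_5]

so the chain groups are C_0 ≅ Z^6, C_1 ≅ Z^12, C_2 ≅ Z^8.

∂_1: C_1 → C_0 sends each edge [p,q] (with p < q) to q − p.
This gives a 6×12 integer matrix of rank 5; reducing to Smith normal form yields diagonal entries (1,1,1,1,1).

Boundary ∂_2: C_2 → C_1 sends each 2-simplex [p,q,r] to [q,r] − [p,r] + [p,q]. For instance
  ∂[v_1,v_2,v_5] = [v_2,v_5] − [v_1,v_5] + [v_1,v_2],
  ∂[v_0,v_2,v_4] = [v_2,v_4] − [v_0,v_4] + [v_0,v_2].
The 12×8 boundary matrix has rank 7 and Smith normal form diag(1,1,1,1,1,1,1).

Now H_k = ker ∂_k / im ∂_{k+1}, so:

  H_0: rank C_0 − rank ∂_1 = 6 − 5 = 1, and the invariant factors of ∂_1 are all 1, so H_0 ≅ Z.
  H_1: rank ker ∂_1 − rank ∂_2 = (12 − 5) − 7 = 0, and the invariant factors of ∂_2 are all 1, so H_1 ≅ 0.
  H_2: rank ker ∂_2 − rank ∂_3 = (8 − 7) − 0 = 1, and there is no ∂_3, so H_2 ≅ Z.

As a check, the Euler characteristic is 6 − 12 + 8 = 2, which agrees with 1 − 0 + 1 = 2.

H_0 = Z,  H_1 = 0,  H_2 = Z.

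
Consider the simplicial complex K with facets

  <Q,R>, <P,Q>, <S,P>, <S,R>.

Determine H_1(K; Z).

We work with the vertex ordering P < Q < R < S. The simplices of K, each written with vertices in increasing order, are:

  0-simplices (4): P, Q, R, S
  1-simplices (4): PQ, PS, QR, RS

Hence C_0 ≅ Z^4, C_1 ≅ Z^4.

The boundary map ∂_1: C_1 → C_0 maps an edge to its endpoints' difference, ∂[p,q] = q − p. For instance
  ∂RS = S − R.
This gives a 4×4 integer matrix of rank 3; reducing to Smith normal form yields diagonal entries (1,1,1).

Reading off H_k = ker ∂_k / im ∂_{k+1}:

  H_1: rank ker ∂_1 − rank ∂_2 = (4 − 3) − 0 = 1, and there is no ∂_2, so H_1 = Z.

(K is a triangulation of the circle S^1.)

H_1 ≅ Z.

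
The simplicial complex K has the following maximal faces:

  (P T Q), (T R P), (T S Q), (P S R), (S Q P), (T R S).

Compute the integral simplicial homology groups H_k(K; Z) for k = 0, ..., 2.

H_0 ≅ Z,  H_1 = 0,  H_2 ≅ Z.

Fix the vertex order P < Q < R < S < T and write every simplex with vertices in increasing order. Then dim K = 2 and the simplices of K are:

  0-simplices (5): P, Q, R, S, T
  1-simplices (9): PQ, PR, PS, PT, QS, QT, RS, RT, ST
  2-simplices (6): PQS, PQT, PRS, PRT, QST, RST

giving chain groups C_0 ≅ Z^5, C_1 ≅ Z^9, C_2 ≅ Z^6.

∂_1: C_1 → C_0 maps an edge to its endpoints' difference, ∂[p,q] = q − p.
The resulting 5×9 matrix has rank 4, and its Smith normal form has invariant factors (1,1,1,1).

The boundary map ∂_2: C_2 → C_1 acts by ∂[p,q,r] = [q,r] − [p,r] + [p,q]. For instance
  ∂PQS = QS − PS + PQ,
  ∂QST = ST − QT + QS.
This gives a 9×6 integer matrix of rank 5; reducing to Smith normal form yields diagonal entries (1,1,1,1,1).

Now H_k = ker ∂_k / im ∂_{k+1}, so:

  H_0: rank C_0 − rank ∂_1 = 5 − 4 = 1, and the invariant factors of ∂_1 are all 1, so H_0 ≅ Z.
  H_1: rank ker ∂_1 − rank ∂_2 = (9 − 4) − 5 = 0, and the invariant factors of ∂_2 are all 1, so H_1 ≅ 0.
  H_2: rank ker ∂_2 − rank ∂_3 = (6 − 5) − 0 = 1, and there is no ∂_3, so H_2 ≅ Z.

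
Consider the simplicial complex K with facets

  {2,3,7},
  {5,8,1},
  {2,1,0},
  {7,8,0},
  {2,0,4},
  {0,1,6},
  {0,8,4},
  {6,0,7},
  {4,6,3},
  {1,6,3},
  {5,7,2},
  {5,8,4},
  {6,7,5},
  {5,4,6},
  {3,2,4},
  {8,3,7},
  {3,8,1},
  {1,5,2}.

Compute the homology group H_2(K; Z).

H_2 = Z.

Order the vertices as 0 < 1 < 2 < 3 < 4 < 5 < 6 < 7 < 8. Listing each simplex with vertices in this order, K has dimension 2 with simplices:

  0-simplices (9): [0], [1], [2], [3], [4], [5], [6], [7], [8]
  1-simplices (27): (27 of them)
  2-simplices (18): [0,1,2], [0,1,6], [0,2,4], [0,4,8], [0,6,7], [0,7,8], [1,2,5], [1,3,6], [1,3,8], [1,5,8], [2,3,4], [2,3,7], [2,5,7], [3,4,6], [3,7,8], [4,5,6], [4,5,8], [5,6,7]

giving chain groups C_0 ≅ Z^9, C_1 ≅ Z^27, C_2 ≅ Z^18.

∂_1: C_1 → C_0 is given by ∂[p,q] = [q] − [p]. For instance
  ∂[1,6] = [6] − [1].
The 9×27 boundary matrix has rank 8 and Smith normal form diag(1,1,1,1,1,1,1,1).

The boundary map ∂_2: C_2 → C_1 acts by ∂[p,q,r] = [q,r] − [p,r] + [p,q]. For instance
  ∂[2,3,4] = [3,4] − [2,4] + [2,3],
  ∂[2,3,7] = [3,7] − [2,7] + [2,3].
The 27×18 boundary matrix has rank 17 and Smith normal form diag(1,1,1,1,1,1,1,1,1,1,1,1,1,1,1,1,1).

Reading off H_k = ker ∂_k / im ∂_{k+1}:

  H_2: rank ker ∂_2 − rank ∂_3 = (18 − 17) − 0 = 1, and there is no ∂_3, so H_2 = Z.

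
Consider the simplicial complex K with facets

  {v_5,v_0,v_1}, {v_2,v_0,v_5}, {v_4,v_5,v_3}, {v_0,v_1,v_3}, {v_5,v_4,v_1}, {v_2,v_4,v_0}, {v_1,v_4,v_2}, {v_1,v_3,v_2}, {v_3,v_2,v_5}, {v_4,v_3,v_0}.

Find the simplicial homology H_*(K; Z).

Take the total order v_0 < v_1 < v_2 < v_3 < v_4 < v_5 on the vertex set. Then K (dimension 2) consists of the simplices:

  0-simplices (6): [v_0], [v_1], [v_2], [v_3], [v_4], [v_5]
  1-simplices (15): (15 of them)
  2-simplices (10): [v_0,v_1,v_3], [v_0,v_1,v_5], [v_0,v_2,v_4], [v_0,v_2,v_5], [v_0,v_3,v_4], [v_1,v_2,v_3], [v_1,v_2,v_4], [v_1,v_4,v_5], [v_2,v_3,v_5], [v_3,v_4,v_5]

so the chain groups are C_0 ≅ Z^6, C_1 ≅ Z^15, C_2 ≅ Z^10.

The boundary map ∂_1: C_1 → C_0 maps an edge to its endpoints' difference, ∂[p,q] = q − p. For instance
  ∂[v_4,v_5] = [v_5] − [v_4].
The 6×15 boundary matrix has rank 5 and Smith normal form diag(1,1,1,1,1).

Boundary ∂_2: C_2 → C_1 acts by ∂[p,q,r] = [q,r] − [p,r] + [p,q]. For instance
  ∂[v_1,v_4,v_5] = [v_4,v_5] − [v_1,v_5] + [v_1,v_4],
  ∂[v_0,v_2,v_4] = [v_2,v_4] − [v_0,v_4] + [v_0,v_2].
This gives a 15×10 integer matrix of rank 10; reducing to Smith normal form yields diagonal entries (1,1,1,1,1,1,1,1,1,2).

Computing H_k = (kernel of ∂_k) / (image of ∂_{k+1}):

  H_0: rank C_0 − rank ∂_1 = 6 − 5 = 1, and the invariant factors of ∂_1 are all 1, so H_0 ≅ Z.
  H_1: rank ker ∂_1 − rank ∂_2 = (15 − 5) − 10 = 0, and ∂_2 has invariant factor 2 > 1, so H_1 ≅ Z/2.
  H_2: rank ker ∂_2 − rank ∂_3 = (10 − 10) − 0 = 0, and there is no ∂_3, so H_2 ≅ 0.

H_0 = Z,  H_1 = Z/2,  H_2 = 0.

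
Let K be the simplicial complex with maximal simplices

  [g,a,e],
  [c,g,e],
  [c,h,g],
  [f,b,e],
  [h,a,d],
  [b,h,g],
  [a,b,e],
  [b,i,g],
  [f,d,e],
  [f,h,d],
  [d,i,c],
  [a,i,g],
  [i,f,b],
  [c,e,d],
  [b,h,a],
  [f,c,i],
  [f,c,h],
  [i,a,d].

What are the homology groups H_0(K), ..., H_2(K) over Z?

H_0 ≅ Z,  H_1 ≅ Z ⊕ Z/2Z,  H_2 = 0.

We work with the vertex ordering a < b < c < d < e < f < g < h < i. The simplices of K, each written with vertices in increasing order, are:

  0-simplices (9): a, b, c, d, e, f, g, h, i
  1-simplices (27): ab, ad, ae, ag, ah, ai, be, bf, bg, bh, bi, cd, ce, cf, cg, ch, ci, de, df, dh, di, ef, eg, fh, fi, gh, gi
  2-simplices (18): abe, abh, adh, adi, aeg, agi, bef, bfi, bgh, bgi, cde, cdi, ceg, cfh, cfi, cgh, def, dfh

Hence C_0 ≅ Z^9, C_1 ≅ Z^27, C_2 ≅ Z^18.

Boundary ∂_1: C_1 → C_0 maps an edge to its endpoints' difference, ∂[p,q] = q − p.
This gives a 9×27 integer matrix of rank 8; reducing to Smith normal form yields diagonal entries (1,1,1,1,1,1,1,1).

The boundary map ∂_2: C_2 → C_1 acts by ∂[p,q,r] = [q,r] − [p,r] + [p,q]. For instance
  ∂abe = be − ae + ab,
  ∂abh = bh − ah + ab.
As a 27×18 matrix over Z this has rank 18, with invariant factors (1,1,1,1,1,1,1,1,1,1,1,1,1,1,1,1,1,2).

Now H_k = ker ∂_k / im ∂_{k+1}, so:

  H_0: rank C_0 − rank ∂_1 = 9 − 8 = 1, and the invariant factors of ∂_1 are all 1, so H_0 = Z.
  H_1: rank ker ∂_1 − rank ∂_2 = (27 − 8) − 18 = 1, and ∂_2 has invariant factor 2 > 1, so H_1 = Z ⊕ Z/2Z.
  H_2: rank ker ∂_2 − rank ∂_3 = (18 − 18) − 0 = 0, and there is no ∂_3, so H_2 = 0.

As a check, the Euler characteristic is 9 − 27 + 18 = 0, which agrees with 1 − 1 + 0 = 0.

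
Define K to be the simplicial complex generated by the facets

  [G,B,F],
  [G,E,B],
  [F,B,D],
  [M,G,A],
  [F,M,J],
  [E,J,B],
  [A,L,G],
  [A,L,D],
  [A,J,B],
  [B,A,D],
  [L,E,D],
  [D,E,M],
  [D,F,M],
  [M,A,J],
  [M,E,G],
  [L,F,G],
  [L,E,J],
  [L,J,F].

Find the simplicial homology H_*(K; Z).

Fix the vertex order A < B < D < E < F < G < J < L < M and write every simplex with vertices in increasing order. Then dim K = 2 and the simplices of K are:

  0-simplices (9): A, B, D, E, F, G, J, L, M
  1-simplices (27): AB, AD, AG, AJ, AL, AM, BD, BE, BF, BG, BJ, DE, DF, DL, DM, EG, EJ, EL, EM, FG, FJ, FL, FM, GL, GM, JL, JM
  2-simplices (18): ABD, ABJ, ADL, AGL, AGM, AJM, BDF, BEG, BEJ, BFG, DEL, DEM, DFM, EGM, EJL, FGL, FJL, FJM

giving chain groups C_0 ≅ Z^9, C_1 ≅ Z^27, C_2 ≅ Z^18.

The boundary map ∂_1: C_1 → C_0 sends each edge [p,q] (with p < q) to q − p.
This gives a 9×27 integer matrix of rank 8; reducing to Smith normal form yields diagonal entries (1,1,1,1,1,1,1,1).

Boundary ∂_2: C_2 → C_1 sends each 2-simplex [p,q,r] to [q,r] − [p,r] + [p,q]. For instance
  ∂AGL = GL − AL + AG,
  ∂FJL = JL − FL + FJ.
This gives a 27×18 integer matrix of rank 17; reducing to Smith normal form yields diagonal entries (1,1,1,1,1,1,1,1,1,1,1,1,1,1,1,1,1).

Now H_k = ker ∂_k / im ∂_{k+1}, so:

  H_0: rank C_0 − rank ∂_1 = 9 − 8 = 1, and the invariant factors of ∂_1 are all 1, so H_0 = Z.
  H_1: rank ker ∂_1 − rank ∂_2 = (27 − 8) − 17 = 2, and the invariant factors of ∂_2 are all 1, so H_1 = Z^2.
  H_2: rank ker ∂_2 − rank ∂_3 = (18 − 17) − 0 = 1, and there is no ∂_3, so H_2 = Z.

(K is a triangulation of the torus T^2.)

H_0 = Z,  H_1 = Z^2,  H_2 = Z.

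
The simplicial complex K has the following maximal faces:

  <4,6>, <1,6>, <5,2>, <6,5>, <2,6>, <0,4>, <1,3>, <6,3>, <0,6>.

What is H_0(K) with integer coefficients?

H_0 ≅ Z.

Fix the vertex order 0 < 1 < 2 < 3 < 4 < 5 < 6 and write every simplex with vertices in increasing order. Then dim K = 1 and the simplices of K are:

  0-simplices (7): [0], [1], [2], [3], [4], [5], [6]
  1-simplices (9): [0,4], [0,6], [1,3], [1,6], [2,5], [2,6], [3,6], [4,6], [5,6]

so the chain groups are C_0 ≅ Z^7, C_1 ≅ Z^9.

The boundary map ∂_1: C_1 → C_0 maps an edge to its endpoints' difference, ∂[p,q] = q − p. For instance
  ∂[3,6] = [6] − [3].
As a 7×9 matrix over Z this has rank 6, with invariant factors (1,1,1,1,1,1).

From H_k ≅ ker(∂_k) / im(∂_{k+1}) we obtain:

  H_0: rank C_0 − rank ∂_1 = 7 − 6 = 1, and the invariant factors of ∂_1 are all 1, so H_0 ≅ Z.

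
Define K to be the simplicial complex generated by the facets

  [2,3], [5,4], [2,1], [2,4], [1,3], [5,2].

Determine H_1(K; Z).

Take the total order 1 < 2 < 3 < 4 < 5 on the vertex set. Then K (dimension 1) consists of the simplices:

  0-simplices (5): [1], [2], [3], [4], [5]
  1-simplices (6): [1,2], [1,3], [2,3], [2,4], [2,5], [4,5]

Hence C_0 ≅ Z^5, C_1 ≅ Z^6.

The boundary map ∂_1: C_1 → C_0 sends each edge [p,q] (with p < q) to q − p. For instance
  ∂[2,3] = [3] − [2].
This gives a 5×6 integer matrix of rank 4; reducing to Smith normal form yields diagonal entries (1,1,1,1).

Reading off H_k = ker ∂_k / im ∂_{k+1}:

  H_1: rank ker ∂_1 − rank ∂_2 = (6 − 4) − 0 = 2, and there is no ∂_2, so H_1 ≅ Z^2.

(K is a triangulation of a wedge of 2 circles.)

H_1 = Z^2.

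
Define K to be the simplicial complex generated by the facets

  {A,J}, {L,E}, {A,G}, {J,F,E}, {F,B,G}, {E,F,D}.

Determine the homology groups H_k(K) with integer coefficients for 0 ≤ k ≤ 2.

H_0 = Z,  H_1 = Z,  H_2 = 0.

Order the vertices as A < B < D < E < F < G < J < L. Listing each simplex with vertices in this order, K has dimension 2 with simplices:

  0-simplices (8): A, B, D, E, F, G, J, L
  1-simplices (11): AG, AJ, BF, BG, DE, DF, EF, EJ, EL, FG, FJ
  2-simplices (3): BFG, DEF, EFJ

giving chain groups C_0 ≅ Z^8, C_1 ≅ Z^11, C_2 ≅ Z^3.

∂_1: C_1 → C_0 maps an edge to its endpoints' difference, ∂[p,q] = q − p. For instance
  ∂EJ = J − E.
The 8×11 boundary matrix has rank 7 and Smith normal form diag(1,1,1,1,1,1,1).

∂_2: C_2 → C_1 maps a triangle to the signed sum of its edges. For instance
  ∂DEF = EF − DF + DE,
  ∂BFG = FG − BG + BF.
As a 11×3 matrix over Z this has rank 3, with invariant factors (1,1,1).

Computing H_k = (kernel of ∂_k) / (image of ∂_{k+1}):

  H_0: rank C_0 − rank ∂_1 = 8 − 7 = 1, and the invariant factors of ∂_1 are all 1, so H_0 = Z.
  H_1: rank ker ∂_1 − rank ∂_2 = (11 − 7) − 3 = 1, and the invariant factors of ∂_2 are all 1, so H_1 = Z.
  H_2: rank ker ∂_2 − rank ∂_3 = (3 − 3) − 0 = 0, and there is no ∂_3, so H_2 = 0.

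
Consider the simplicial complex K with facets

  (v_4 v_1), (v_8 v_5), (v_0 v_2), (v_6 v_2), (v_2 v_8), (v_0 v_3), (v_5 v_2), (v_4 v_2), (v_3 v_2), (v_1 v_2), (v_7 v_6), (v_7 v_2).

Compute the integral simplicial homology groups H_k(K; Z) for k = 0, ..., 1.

H_0 ≅ Z,  H_1 ≅ Z^4.

We work with the vertex ordering v_0 < v_1 < v_2 < v_3 < v_4 < v_5 < v_6 < v_7 < v_8. The simplices of K, each written with vertices in increasing order, are:

  0-simplices (9): [v_0], [v_1], [v_2], [v_3], [v_4], [v_5], [v_6], [v_7], [v_8]
  1-simplices (12): [v_0,v_2], [v_0,v_3], [v_1,v_2], [v_1,v_4], [v_2,v_3], [v_2,v_4], [v_2,v_5], [v_2,v_6], [v_2,v_7], [v_2,v_8], [v_5,v_8], [v_6,v_7]

Hence C_0 ≅ Z^9, C_1 ≅ Z^12.

Boundary ∂_1: C_1 → C_0 maps an edge to its endpoints' difference, ∂[p,q] = q − p. For instance
  ∂[v_6,v_7] = [v_7] − [v_6].
As a 9×12 matrix over Z this has rank 8, with invariant factors (1,1,1,1,1,1,1,1).

Now H_k = ker ∂_k / im ∂_{k+1}, so:

  H_0: rank C_0 − rank ∂_1 = 9 − 8 = 1, and the invariant factors of ∂_1 are all 1, so H_0 ≅ Z.
  H_1: rank ker ∂_1 − rank ∂_2 = (12 − 8) − 0 = 4, and there is no ∂_2, so H_1 ≅ Z^4.

(K is a triangulation of a wedge of 4 circles.)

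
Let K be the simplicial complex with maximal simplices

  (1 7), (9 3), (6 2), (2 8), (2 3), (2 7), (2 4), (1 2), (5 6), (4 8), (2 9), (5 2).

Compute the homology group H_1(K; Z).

H_1 = Z^4.

Fix the vertex order 1 < 2 < 3 < 4 < 5 < 6 < 7 < 8 < 9 and write every simplex with vertices in increasing order. Then dim K = 1 and the simplices of K are:

  0-simplices (9): [1], [2], [3], [4], [5], [6], [7], [8], [9]
  1-simplices (12): [1,2], [1,7], [2,3], [2,4], [2,5], [2,6], [2,7], [2,8], [2,9], [3,9], [4,8], [5,6]

giving chain groups C_0 ≅ Z^9, C_1 ≅ Z^12.

The boundary map ∂_1: C_1 → C_0 sends each edge [p,q] (with p < q) to q − p. For instance
  ∂[2,3] = [3] − [2].
The 9×12 boundary matrix has rank 8 and Smith normal form diag(1,1,1,1,1,1,1,1).

From H_k ≅ ker(∂_k) / im(∂_{k+1}) we obtain:

  H_1: rank ker ∂_1 − rank ∂_2 = (12 − 8) − 0 = 4, and there is no ∂_2, so H_1 = Z^4.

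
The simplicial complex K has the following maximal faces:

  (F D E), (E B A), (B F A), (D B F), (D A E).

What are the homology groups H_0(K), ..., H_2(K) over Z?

K has 5 vertices, 10 edges, 5 triangles.
rank ∂_0 = 0, rank ∂_1 = 4 ⇒ b_0 = 5 − 0 − 4 = 1; all invariant factors of ∂_1 are 1 so no torsion. So H_0 = Z.
rank ∂_1 = 4, rank ∂_2 = 5 ⇒ b_1 = 10 − 4 − 5 = 1; all invariant factors of ∂_2 are 1 so no torsion. So H_1 = Z.
rank ∂_2 = 5, rank ∂_3 = 0 ⇒ b_2 = 5 − 5 − 0 = 0. So H_2 = 0.

H_0 ≅ Z,  H_1 ≅ Z,  H_2 = 0.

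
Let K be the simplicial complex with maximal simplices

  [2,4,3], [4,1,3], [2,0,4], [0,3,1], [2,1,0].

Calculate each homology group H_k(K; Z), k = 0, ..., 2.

We work with the vertex ordering 0 < 1 < 2 < 3 < 4. The simplices of K, each written with vertices in increasing order, are:

  0-simplices (5): [0], [1], [2], [3], [4]
  1-simplices (10): [0,1], [0,2], [0,3], [0,4], [1,2], [1,3], [1,4], [2,3], [2,4], [3,4]
  2-simplices (5): [0,1,2], [0,1,3], [0,2,4], [1,3,4], [2,3,4]

Hence C_0 ≅ Z^5, C_1 ≅ Z^10, C_2 ≅ Z^5.

∂_1: C_1 → C_0 sends each edge [p,q] (with p < q) to q − p. For instance
  ∂[0,2] = [2] − [0].
This gives a 5×10 integer matrix of rank 4; reducing to Smith normal form yields diagonal entries (1,1,1,1).

The boundary map ∂_2: C_2 → C_1 acts by ∂[p,q,r] = [q,r] − [p,r] + [p,q]. For instance
  ∂[0,1,3] = [1,3] − [0,3] + [0,1],
  ∂[1,3,4] = [3,4] − [1,4] + [1,3].
The 10×5 boundary matrix has rank 5 and Smith normal form diag(1,1,1,1,1).

Now H_k = ker ∂_k / im ∂_{k+1}, so:

  H_0: rank C_0 − rank ∂_1 = 5 − 4 = 1, and the invariant factors of ∂_1 are all 1, so H_0 = Z.
  H_1: rank ker ∂_1 − rank ∂_2 = (10 − 4) − 5 = 1, and the invariant factors of ∂_2 are all 1, so H_1 = Z.
  H_2: rank ker ∂_2 − rank ∂_3 = (5 − 5) − 0 = 0, and there is no ∂_3, so H_2 = 0.

(K is a triangulation of the Möbius band.)

H_0 = Z,  H_1 = Z,  H_2 = 0.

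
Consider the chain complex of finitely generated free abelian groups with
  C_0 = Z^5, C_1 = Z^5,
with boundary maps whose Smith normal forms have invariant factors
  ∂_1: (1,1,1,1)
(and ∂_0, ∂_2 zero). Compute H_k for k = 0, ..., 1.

H_0 ≅ Z,  H_1 ≅ Z.

H_0: b_0 = 5 − 0 − 4 = 1; torsion from ∂_1 factors > 1: none. So H_0 ≅ Z.
H_1: b_1 = 5 − 4 − 0 = 1; torsion from ∂_2 factors > 1: none. So H_1 ≅ Z.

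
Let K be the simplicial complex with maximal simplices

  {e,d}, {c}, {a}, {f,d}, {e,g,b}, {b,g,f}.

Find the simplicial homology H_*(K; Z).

H_0 = Z^3,  H_1 = Z,  H_2 = 0.

Take the total order a < b < c < d < e < f < g on the vertex set. Then K (dimension 2) consists of the simplices:

  0-simplices (7): a, b, c, d, e, f, g
  1-simplices (7): be, bf, bg, de, df, eg, fg
  2-simplices (2): beg, bfg

so the chain groups are C_0 ≅ Z^7, C_1 ≅ Z^7, C_2 ≅ Z^2.

Boundary ∂_1: C_1 → C_0 sends each edge [p,q] (with p < q) to q − p.
The 7×7 boundary matrix has rank 4 and Smith normal form diag(1,1,1,1).

The boundary map ∂_2: C_2 → C_1 maps a triangle to the signed sum of its edges. For instance
  ∂beg = eg − bg + be,
  ∂bfg = fg − bg + bf.
The resulting 7×2 matrix has rank 2, and its Smith normal form has invariant factors (1,1).

Computing H_k = (kernel of ∂_k) / (image of ∂_{k+1}):

  H_0: rank C_0 − rank ∂_1 = 7 − 4 = 3, and the invariant factors of ∂_1 are all 1, so H_0 ≅ Z^3.
  H_1: rank ker ∂_1 − rank ∂_2 = (7 − 4) − 2 = 1, and the invariant factors of ∂_2 are all 1, so H_1 ≅ Z.
  H_2: rank ker ∂_2 − rank ∂_3 = (2 − 2) − 0 = 0, and there is no ∂_3, so H_2 ≅ 0.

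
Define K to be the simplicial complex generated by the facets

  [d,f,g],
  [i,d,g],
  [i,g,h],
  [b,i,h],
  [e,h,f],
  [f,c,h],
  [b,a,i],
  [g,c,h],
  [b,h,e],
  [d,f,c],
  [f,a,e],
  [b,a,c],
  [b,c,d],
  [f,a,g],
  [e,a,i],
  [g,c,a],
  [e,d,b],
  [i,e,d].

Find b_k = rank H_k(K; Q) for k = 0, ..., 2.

Fix the vertex order a < b < c < d < e < f < g < h < i and write every simplex with vertices in increasing order. Then dim K = 2 and the simplices of K are:

  0-simplices (9): a, b, c, d, e, f, g, h, i
  1-simplices (27): ab, ac, ae, af, ag, ai, bc, bd, be, bh, bi, cd, cf, cg, ch, de, df, dg, di, ef, eh, ei, fg, fh, gh, gi, hi
  2-simplices (18): abc, abi, acg, aef, aei, afg, bcd, bde, beh, bhi, cdf, cfh, cgh, dei, dfg, dgi, efh, ghi

so the chain groups are C_0 ≅ Z^9, C_1 ≅ Z^27, C_2 ≅ Z^18.

Boundary ∂_1: C_1 → C_0 maps an edge to its endpoints' difference, ∂[p,q] = q − p. For instance
  ∂bh = h − b.
As a 9×27 matrix over Z this has rank 8, with invariant factors (1,1,1,1,1,1,1,1).

∂_2: C_2 → C_1 acts by ∂[p,q,r] = [q,r] − [p,r] + [p,q]. For instance
  ∂dei = ei − di + de,
  ∂abc = bc − ac + ab.
The resulting 27×18 matrix has rank 18, and its Smith normal form has invariant factors (1,1,1,1,1,1,1,1,1,1,1,1,1,1,1,1,1,2).

From H_k ≅ ker(∂_k) / im(∂_{k+1}) we obtain:

  H_0: rank C_0 − rank ∂_1 = 9 − 8 = 1, and the invariant factors of ∂_1 are all 1, so H_0 ≅ Z.
  H_1: rank ker ∂_1 − rank ∂_2 = (27 − 8) − 18 = 1, and ∂_2 has invariant factor 2 > 1, so H_1 ≅ Z ⊕ Z/2.
  H_2: rank ker ∂_2 − rank ∂_3 = (18 − 18) − 0 = 0, and there is no ∂_3, so H_2 ≅ 0.

(K is a triangulation of the Klein bottle.)

Hence the Betti numbers are b_0 = 1, b_1 = 1, b_2 = 0.

b_0 = 1, b_1 = 1, b_2 = 0.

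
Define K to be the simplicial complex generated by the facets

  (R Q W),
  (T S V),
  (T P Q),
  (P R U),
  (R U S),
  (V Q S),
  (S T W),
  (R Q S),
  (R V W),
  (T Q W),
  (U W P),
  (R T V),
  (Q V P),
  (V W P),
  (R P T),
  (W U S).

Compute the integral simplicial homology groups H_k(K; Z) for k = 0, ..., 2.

H_0 = Z,  H_1 = Z^2,  H_2 = Z.

K has 8 vertices, 24 edges, 16 triangles.
rank ∂_0 = 0, rank ∂_1 = 7 ⇒ b_0 = 8 − 0 − 7 = 1; all invariant factors of ∂_1 are 1 so no torsion. So H_0 = Z.
rank ∂_1 = 7, rank ∂_2 = 15 ⇒ b_1 = 24 − 7 − 15 = 2; all invariant factors of ∂_2 are 1 so no torsion. So H_1 = Z^2.
rank ∂_2 = 15, rank ∂_3 = 0 ⇒ b_2 = 16 − 15 − 0 = 1. So H_2 = Z.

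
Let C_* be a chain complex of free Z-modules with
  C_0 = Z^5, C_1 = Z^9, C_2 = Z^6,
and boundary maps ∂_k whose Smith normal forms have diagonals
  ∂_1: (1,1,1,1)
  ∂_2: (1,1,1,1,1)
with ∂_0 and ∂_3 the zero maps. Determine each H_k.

H_0: b_0 = 5 − 0 − 4 = 1; torsion from ∂_1 factors > 1: none. So H_0 ≅ Z.
H_1: b_1 = 9 − 4 − 5 = 0; torsion from ∂_2 factors > 1: none. So H_1 ≅ 0.
H_2: b_2 = 6 − 5 − 0 = 1; torsion from ∂_3 factors > 1: none. So H_2 ≅ Z.

H_0 ≅ Z,  H_1 = 0,  H_2 ≅ Z.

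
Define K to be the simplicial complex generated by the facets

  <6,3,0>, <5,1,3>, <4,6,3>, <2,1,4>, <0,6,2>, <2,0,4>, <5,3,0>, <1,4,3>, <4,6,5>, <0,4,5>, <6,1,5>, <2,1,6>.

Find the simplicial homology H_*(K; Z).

Take the total order 0 < 1 < 2 < 3 < 4 < 5 < 6 on the vertex set. Then K (dimension 2) consists of the simplices:

  0-simplices (7): [0], [1], [2], [3], [4], [5], [6]
  1-simplices (18): [0,2], [0,3], [0,4], [0,5], [0,6], [1,2], [1,3], [1,4], [1,5], [1,6], [2,4], [2,6], [3,4], [3,5], [3,6], [4,5], [4,6], [5,6]
  2-simplices (12): [0,2,4], [0,2,6], [0,3,5], [0,3,6], [0,4,5], [1,2,4], [1,2,6], [1,3,4], [1,3,5], [1,5,6], [3,4,6], [4,5,6]

so the chain groups are C_0 ≅ Z^7, C_1 ≅ Z^18, C_2 ≅ Z^12.

∂_1: C_1 → C_0 is given by ∂[p,q] = [q] − [p]. For instance
  ∂[2,4] = [4] − [2].
The 7×18 boundary matrix has rank 6 and Smith normal form diag(1,1,1,1,1,1).

∂_2: C_2 → C_1 sends each 2-simplex [p,q,r] to [q,r] − [p,r] + [p,q]. For instance
  ∂[0,3,6] = [3,6] − [0,6] + [0,3],
  ∂[0,2,6] = [2,6] − [0,6] + [0,2].
This gives a 18×12 integer matrix of rank 12; reducing to Smith normal form yields diagonal entries (1,1,1,1,1,1,1,1,1,1,1,2).

From H_k ≅ ker(∂_k) / im(∂_{k+1}) we obtain:

  H_0: rank C_0 − rank ∂_1 = 7 − 6 = 1, and the invariant factors of ∂_1 are all 1, so H_0 ≅ Z.
  H_1: rank ker ∂_1 − rank ∂_2 = (18 − 6) − 12 = 0, and ∂_2 has invariant factor 2 > 1, so H_1 ≅ Z/2Z.
  H_2: rank ker ∂_2 − rank ∂_3 = (12 − 12) − 0 = 0, and there is no ∂_3, so H_2 ≅ 0.

As a check, the Euler characteristic is 7 − 18 + 12 = 1, which agrees with 1 − 0 + 0 = 1.

H_0 ≅ Z,  H_1 ≅ Z/2Z,  H_2 = 0.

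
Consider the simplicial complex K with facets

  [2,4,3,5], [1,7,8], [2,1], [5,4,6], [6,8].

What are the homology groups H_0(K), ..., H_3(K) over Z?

K has 8 vertices, 13 edges, 6 triangles, 1 3-simplex.
rank ∂_0 = 0, rank ∂_1 = 7 ⇒ b_0 = 8 − 0 − 7 = 1; all invariant factors of ∂_1 are 1 so no torsion. So H_0 ≅ Z.
rank ∂_1 = 7, rank ∂_2 = 5 ⇒ b_1 = 13 − 7 − 5 = 1; all invariant factors of ∂_2 are 1 so no torsion. So H_1 ≅ Z.
rank ∂_2 = 5, rank ∂_3 = 1 ⇒ b_2 = 6 − 5 − 1 = 0; all invariant factors of ∂_3 are 1 so no torsion. So H_2 ≅ 0.
rank ∂_3 = 1, rank ∂_4 = 0 ⇒ b_3 = 1 − 1 − 0 = 0. So H_3 ≅ 0.

H_0 = Z,  H_1 = Z,  H_2 = 0,  H_3 = 0.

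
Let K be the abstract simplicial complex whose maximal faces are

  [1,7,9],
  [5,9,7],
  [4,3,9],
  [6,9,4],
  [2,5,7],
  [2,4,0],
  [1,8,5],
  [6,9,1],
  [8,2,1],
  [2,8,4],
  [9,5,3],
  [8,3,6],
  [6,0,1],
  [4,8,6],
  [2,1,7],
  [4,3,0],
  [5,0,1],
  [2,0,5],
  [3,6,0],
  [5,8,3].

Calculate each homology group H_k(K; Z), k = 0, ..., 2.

Fix the vertex order 0 < 1 < 2 < 3 < 4 < 5 < 6 < 7 < 8 < 9 and write every simplex with vertices in increasing order. Then dim K = 2 and the simplices of K are:

  0-simplices (10): [0], [1], [2], [3], [4], [5], [6], [7], [8], [9]
  1-simplices (30): (30 of them)
  2-simplices (20): (20 of them)

giving chain groups C_0 ≅ Z^10, C_1 ≅ Z^30, C_2 ≅ Z^20.

The boundary map ∂_1: C_1 → C_0 sends each edge [p,q] (with p < q) to q − p.
This gives a 10×30 integer matrix of rank 9; reducing to Smith normal form yields diagonal entries (1,1,1,1,1,1,1,1,1).

∂_2: C_2 → C_1 acts by ∂[p,q,r] = [q,r] − [p,r] + [p,q]. For instance
  ∂[0,1,5] = [1,5] − [0,5] + [0,1],
  ∂[3,4,9] = [4,9] − [3,9] + [3,4].
As a 30×20 matrix over Z this has rank 20, with invariant factors (1,1,1,1,1,1,1,1,1,1,1,1,1,1,1,1,1,1,1,2).

Now H_k = ker ∂_k / im ∂_{k+1}, so:

  H_0: rank C_0 − rank ∂_1 = 10 − 9 = 1, and the invariant factors of ∂_1 are all 1, so H_0 = Z.
  H_1: rank ker ∂_1 − rank ∂_2 = (30 − 9) − 20 = 1, and ∂_2 has invariant factor 2 > 1, so H_1 = Z ⊕ Z/2.
  H_2: rank ker ∂_2 − rank ∂_3 = (20 − 20) − 0 = 0, and there is no ∂_3, so H_2 = 0.

As a check, the Euler characteristic is 10 − 30 + 20 = 0, which agrees with 1 − 1 + 0 = 0.
(K is a triangulation of the Klein bottle.)

H_0 = Z,  H_1 = Z ⊕ Z/2,  H_2 = 0.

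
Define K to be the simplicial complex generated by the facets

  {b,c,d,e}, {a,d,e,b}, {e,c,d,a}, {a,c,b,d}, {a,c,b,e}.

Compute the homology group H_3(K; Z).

We work with the vertex ordering a < b < c < d < e. The simplices of K, each written with vertices in increasing order, are:

  0-simplices (5): a, b, c, d, e
  1-simplices (10): ab, ac, ad, ae, bc, bd, be, cd, ce, de
  2-simplices (10): abc, abd, abe, acd, ace, ade, bcd, bce, bde, cde
  3-simplices (5): abcd, abce, abde, acde, bcde

giving chain groups C_0 ≅ Z^5, C_1 ≅ Z^10, C_2 ≅ Z^10, C_3 ≅ Z^5.

∂_1: C_1 → C_0 maps an edge to its endpoints' difference, ∂[p,q] = q − p. For instance
  ∂ce = e − c.
As a 5×10 matrix over Z this has rank 4, with invariant factors (1,1,1,1).

The boundary map ∂_2: C_2 → C_1 acts by ∂[p,q,r] = [q,r] − [p,r] + [p,q]. For instance
  ∂ade = de − ae + ad,
  ∂ace = ce − ae + ac.
The resulting 10×10 matrix has rank 6, and its Smith normal form has invariant factors (1,1,1,1,1,1).

The boundary map ∂_3: C_3 → C_2 sends each 3-simplex σ to the alternating sum Σ_i (−1)^i (σ with its i-th vertex removed). For instance
  ∂abde = bde − ade + abe − abd,
  ∂abce = bce − ace + abe − abc.
The resulting 10×5 matrix has rank 4, and its Smith normal form has invariant factors (1,1,1,1).

Reading off H_k = ker ∂_k / im ∂_{k+1}:

  H_3: rank ker ∂_3 − rank ∂_4 = (5 − 4) − 0 = 1, and there is no ∂_4, so H_3 = Z.

H_3 = Z.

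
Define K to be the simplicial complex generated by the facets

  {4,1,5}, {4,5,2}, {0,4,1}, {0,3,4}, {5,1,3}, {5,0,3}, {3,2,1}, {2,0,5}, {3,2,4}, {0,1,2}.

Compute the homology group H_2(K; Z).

H_2 = 0.

K has 6 vertices, 15 edges, 10 triangles.
rank ∂_2 = 10, rank ∂_3 = 0 ⇒ b_2 = 10 − 10 − 0 = 0. So H_2 = 0.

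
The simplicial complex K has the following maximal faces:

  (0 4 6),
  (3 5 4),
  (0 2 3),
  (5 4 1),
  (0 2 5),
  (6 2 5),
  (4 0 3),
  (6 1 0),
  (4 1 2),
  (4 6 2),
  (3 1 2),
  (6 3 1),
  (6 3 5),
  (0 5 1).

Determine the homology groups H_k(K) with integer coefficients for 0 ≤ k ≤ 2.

H_0 = Z,  H_1 = Z^2,  H_2 = Z.

Take the total order 0 < 1 < 2 < 3 < 4 < 5 < 6 on the vertex set. Then K (dimension 2) consists of the simplices:

  0-simplices (7): [0], [1], [2], [3], [4], [5], [6]
  1-simplices (21): [0,1], [0,2], [0,3], [0,4], [0,5], [0,6], [1,2], [1,3], [1,4], [1,5], [1,6], [2,3], [2,4], [2,5], [2,6], [3,4], [3,5], [3,6], [4,5], [4,6], [5,6]
  2-simplices (14): [0,1,5], [0,1,6], [0,2,3], [0,2,5], [0,3,4], [0,4,6], [1,2,3], [1,2,4], [1,3,6], [1,4,5], [2,4,6], [2,5,6], [3,4,5], [3,5,6]

giving chain groups C_0 ≅ Z^7, C_1 ≅ Z^21, C_2 ≅ Z^14.

Boundary ∂_1: C_1 → C_0 sends each edge [p,q] (with p < q) to q − p.
The resulting 7×21 matrix has rank 6, and its Smith normal form has invariant factors (1,1,1,1,1,1).

∂_2: C_2 → C_1 sends each 2-simplex [p,q,r] to [q,r] − [p,r] + [p,q]. For instance
  ∂[0,2,3] = [2,3] − [0,3] + [0,2],
  ∂[1,4,5] = [4,5] − [1,5] + [1,4].
As a 21×14 matrix over Z this has rank 13, with invariant factors (1,1,1,1,1,1,1,1,1,1,1,1,1).

Computing H_k = (kernel of ∂_k) / (image of ∂_{k+1}):

  H_0: rank C_0 − rank ∂_1 = 7 − 6 = 1, and the invariant factors of ∂_1 are all 1, so H_0 = Z.
  H_1: rank ker ∂_1 − rank ∂_2 = (21 − 6) − 13 = 2, and the invariant factors of ∂_2 are all 1, so H_1 = Z^2.
  H_2: rank ker ∂_2 − rank ∂_3 = (14 − 13) − 0 = 1, and there is no ∂_3, so H_2 = Z.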